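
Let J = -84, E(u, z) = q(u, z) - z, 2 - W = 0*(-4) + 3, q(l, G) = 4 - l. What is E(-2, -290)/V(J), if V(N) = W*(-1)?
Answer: 296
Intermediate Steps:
W = -1 (W = 2 - (0*(-4) + 3) = 2 - (0 + 3) = 2 - 1*3 = 2 - 3 = -1)
E(u, z) = 4 - u - z (E(u, z) = (4 - u) - z = 4 - u - z)
V(N) = 1 (V(N) = -1*(-1) = 1)
E(-2, -290)/V(J) = (4 - 1*(-2) - 1*(-290))/1 = (4 + 2 + 290)*1 = 296*1 = 296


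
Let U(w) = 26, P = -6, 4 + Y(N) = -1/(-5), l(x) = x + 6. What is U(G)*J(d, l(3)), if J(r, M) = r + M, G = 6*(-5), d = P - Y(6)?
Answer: 884/5 ≈ 176.80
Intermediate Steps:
l(x) = 6 + x
Y(N) = -19/5 (Y(N) = -4 - 1/(-5) = -4 - 1*(-⅕) = -4 + ⅕ = -19/5)
d = -11/5 (d = -6 - 1*(-19/5) = -6 + 19/5 = -11/5 ≈ -2.2000)
G = -30
J(r, M) = M + r
U(G)*J(d, l(3)) = 26*((6 + 3) - 11/5) = 26*(9 - 11/5) = 26*(34/5) = 884/5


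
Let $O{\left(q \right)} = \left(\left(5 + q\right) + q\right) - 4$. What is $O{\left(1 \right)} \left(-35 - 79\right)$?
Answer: $-342$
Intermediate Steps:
$O{\left(q \right)} = 1 + 2 q$ ($O{\left(q \right)} = \left(5 + 2 q\right) - 4 = 1 + 2 q$)
$O{\left(1 \right)} \left(-35 - 79\right) = \left(1 + 2 \cdot 1\right) \left(-35 - 79\right) = \left(1 + 2\right) \left(-114\right) = 3 \left(-114\right) = -342$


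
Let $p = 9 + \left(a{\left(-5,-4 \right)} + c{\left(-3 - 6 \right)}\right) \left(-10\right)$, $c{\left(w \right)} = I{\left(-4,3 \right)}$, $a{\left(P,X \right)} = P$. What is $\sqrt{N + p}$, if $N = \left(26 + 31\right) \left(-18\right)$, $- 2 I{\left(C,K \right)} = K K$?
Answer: $i \sqrt{922} \approx 30.364 i$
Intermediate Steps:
$I{\left(C,K \right)} = - \frac{K^{2}}{2}$ ($I{\left(C,K \right)} = - \frac{K K}{2} = - \frac{K^{2}}{2}$)
$N = -1026$ ($N = 57 \left(-18\right) = -1026$)
$c{\left(w \right)} = - \frac{9}{2}$ ($c{\left(w \right)} = - \frac{3^{2}}{2} = \left(- \frac{1}{2}\right) 9 = - \frac{9}{2}$)
$p = 104$ ($p = 9 + \left(-5 - \frac{9}{2}\right) \left(-10\right) = 9 - -95 = 9 + 95 = 104$)
$\sqrt{N + p} = \sqrt{-1026 + 104} = \sqrt{-922} = i \sqrt{922}$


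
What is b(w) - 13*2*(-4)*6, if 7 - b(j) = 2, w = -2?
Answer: 629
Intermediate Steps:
b(j) = 5 (b(j) = 7 - 1*2 = 7 - 2 = 5)
b(w) - 13*2*(-4)*6 = 5 - 13*2*(-4)*6 = 5 - (-104)*6 = 5 - 13*(-48) = 5 + 624 = 629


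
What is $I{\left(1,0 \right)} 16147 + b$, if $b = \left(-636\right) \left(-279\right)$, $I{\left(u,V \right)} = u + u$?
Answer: $209738$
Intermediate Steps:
$I{\left(u,V \right)} = 2 u$
$b = 177444$
$I{\left(1,0 \right)} 16147 + b = 2 \cdot 1 \cdot 16147 + 177444 = 2 \cdot 16147 + 177444 = 32294 + 177444 = 209738$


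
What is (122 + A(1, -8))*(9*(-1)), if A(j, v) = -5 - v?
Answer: -1125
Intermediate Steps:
(122 + A(1, -8))*(9*(-1)) = (122 + (-5 - 1*(-8)))*(9*(-1)) = (122 + (-5 + 8))*(-9) = (122 + 3)*(-9) = 125*(-9) = -1125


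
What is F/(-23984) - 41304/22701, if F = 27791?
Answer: -540506209/181486928 ≈ -2.9782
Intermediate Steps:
F/(-23984) - 41304/22701 = 27791/(-23984) - 41304/22701 = 27791*(-1/23984) - 41304*1/22701 = -27791/23984 - 13768/7567 = -540506209/181486928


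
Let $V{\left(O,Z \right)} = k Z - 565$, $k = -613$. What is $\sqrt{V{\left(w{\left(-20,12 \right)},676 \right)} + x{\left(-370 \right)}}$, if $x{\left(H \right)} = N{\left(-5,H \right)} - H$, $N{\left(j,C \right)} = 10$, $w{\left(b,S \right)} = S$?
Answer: $i \sqrt{414573} \approx 643.87 i$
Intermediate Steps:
$V{\left(O,Z \right)} = -565 - 613 Z$ ($V{\left(O,Z \right)} = - 613 Z - 565 = -565 - 613 Z$)
$x{\left(H \right)} = 10 - H$
$\sqrt{V{\left(w{\left(-20,12 \right)},676 \right)} + x{\left(-370 \right)}} = \sqrt{\left(-565 - 414388\right) + \left(10 - -370\right)} = \sqrt{\left(-565 - 414388\right) + \left(10 + 370\right)} = \sqrt{-414953 + 380} = \sqrt{-414573} = i \sqrt{414573}$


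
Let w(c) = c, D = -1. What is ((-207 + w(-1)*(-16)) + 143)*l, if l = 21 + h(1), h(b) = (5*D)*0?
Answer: -1008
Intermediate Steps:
h(b) = 0 (h(b) = (5*(-1))*0 = -5*0 = 0)
l = 21 (l = 21 + 0 = 21)
((-207 + w(-1)*(-16)) + 143)*l = ((-207 - 1*(-16)) + 143)*21 = ((-207 + 16) + 143)*21 = (-191 + 143)*21 = -48*21 = -1008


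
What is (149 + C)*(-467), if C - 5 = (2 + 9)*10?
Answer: -123288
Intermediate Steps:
C = 115 (C = 5 + (2 + 9)*10 = 5 + 11*10 = 5 + 110 = 115)
(149 + C)*(-467) = (149 + 115)*(-467) = 264*(-467) = -123288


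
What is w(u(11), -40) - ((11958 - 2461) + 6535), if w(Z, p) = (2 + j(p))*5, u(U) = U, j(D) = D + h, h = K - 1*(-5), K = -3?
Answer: -16212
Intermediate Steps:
h = 2 (h = -3 - 1*(-5) = -3 + 5 = 2)
j(D) = 2 + D (j(D) = D + 2 = 2 + D)
w(Z, p) = 20 + 5*p (w(Z, p) = (2 + (2 + p))*5 = (4 + p)*5 = 20 + 5*p)
w(u(11), -40) - ((11958 - 2461) + 6535) = (20 + 5*(-40)) - ((11958 - 2461) + 6535) = (20 - 200) - (9497 + 6535) = -180 - 1*16032 = -180 - 16032 = -16212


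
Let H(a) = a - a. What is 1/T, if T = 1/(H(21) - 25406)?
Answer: -25406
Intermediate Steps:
H(a) = 0
T = -1/25406 (T = 1/(0 - 25406) = 1/(-25406) = -1/25406 ≈ -3.9361e-5)
1/T = 1/(-1/25406) = -25406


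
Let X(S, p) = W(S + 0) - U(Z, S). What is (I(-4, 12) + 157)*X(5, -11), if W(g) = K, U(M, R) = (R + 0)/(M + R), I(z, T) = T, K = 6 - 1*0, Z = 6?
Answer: 10309/11 ≈ 937.18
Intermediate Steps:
K = 6 (K = 6 + 0 = 6)
U(M, R) = R/(M + R)
W(g) = 6
X(S, p) = 6 - S/(6 + S)
(I(-4, 12) + 157)*X(5, -11) = (12 + 157)*((36 + 5*5)/(6 + 5)) = 169*((36 + 25)/11) = 169*((1/11)*61) = 169*(61/11) = 10309/11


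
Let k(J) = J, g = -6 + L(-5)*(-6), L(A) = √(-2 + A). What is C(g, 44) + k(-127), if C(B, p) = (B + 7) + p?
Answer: -82 - 6*I*√7 ≈ -82.0 - 15.875*I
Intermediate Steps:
g = -6 - 6*I*√7 (g = -6 + √(-2 - 5)*(-6) = -6 + √(-7)*(-6) = -6 + (I*√7)*(-6) = -6 - 6*I*√7 ≈ -6.0 - 15.875*I)
C(B, p) = 7 + B + p (C(B, p) = (7 + B) + p = 7 + B + p)
C(g, 44) + k(-127) = (7 + (-6 - 6*I*√7) + 44) - 127 = (45 - 6*I*√7) - 127 = -82 - 6*I*√7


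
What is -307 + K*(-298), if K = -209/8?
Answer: 29913/4 ≈ 7478.3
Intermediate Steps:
K = -209/8 (K = -209*⅛ = -209/8 ≈ -26.125)
-307 + K*(-298) = -307 - 209/8*(-298) = -307 + 31141/4 = 29913/4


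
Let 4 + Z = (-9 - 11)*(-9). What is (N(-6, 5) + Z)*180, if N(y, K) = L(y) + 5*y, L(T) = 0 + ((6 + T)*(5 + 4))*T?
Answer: 26280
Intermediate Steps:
L(T) = T*(54 + 9*T) (L(T) = 0 + ((6 + T)*9)*T = 0 + (54 + 9*T)*T = 0 + T*(54 + 9*T) = T*(54 + 9*T))
Z = 176 (Z = -4 + (-9 - 11)*(-9) = -4 - 20*(-9) = -4 + 180 = 176)
N(y, K) = 5*y + 9*y*(6 + y) (N(y, K) = 9*y*(6 + y) + 5*y = 5*y + 9*y*(6 + y))
(N(-6, 5) + Z)*180 = (-6*(59 + 9*(-6)) + 176)*180 = (-6*(59 - 54) + 176)*180 = (-6*5 + 176)*180 = (-30 + 176)*180 = 146*180 = 26280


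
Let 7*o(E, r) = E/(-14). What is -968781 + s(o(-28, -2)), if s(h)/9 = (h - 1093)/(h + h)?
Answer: -3943965/4 ≈ -9.8599e+5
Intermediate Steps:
o(E, r) = -E/98 (o(E, r) = (E/(-14))/7 = (E*(-1/14))/7 = (-E/14)/7 = -E/98)
s(h) = 9*(-1093 + h)/(2*h) (s(h) = 9*((h - 1093)/(h + h)) = 9*((-1093 + h)/((2*h))) = 9*((-1093 + h)*(1/(2*h))) = 9*((-1093 + h)/(2*h)) = 9*(-1093 + h)/(2*h))
-968781 + s(o(-28, -2)) = -968781 + 9*(-1093 - 1/98*(-28))/(2*((-1/98*(-28)))) = -968781 + 9*(-1093 + 2/7)/(2*(2/7)) = -968781 + (9/2)*(7/2)*(-7649/7) = -968781 - 68841/4 = -3943965/4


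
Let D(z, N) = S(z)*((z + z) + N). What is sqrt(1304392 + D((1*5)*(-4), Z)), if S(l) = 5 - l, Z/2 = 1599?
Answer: sqrt(1383342) ≈ 1176.2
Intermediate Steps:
Z = 3198 (Z = 2*1599 = 3198)
D(z, N) = (5 - z)*(N + 2*z) (D(z, N) = (5 - z)*((z + z) + N) = (5 - z)*(2*z + N) = (5 - z)*(N + 2*z))
sqrt(1304392 + D((1*5)*(-4), Z)) = sqrt(1304392 - (-5 + (1*5)*(-4))*(3198 + 2*((1*5)*(-4)))) = sqrt(1304392 - (-5 + 5*(-4))*(3198 + 2*(5*(-4)))) = sqrt(1304392 - (-5 - 20)*(3198 + 2*(-20))) = sqrt(1304392 - 1*(-25)*(3198 - 40)) = sqrt(1304392 - 1*(-25)*3158) = sqrt(1304392 + 78950) = sqrt(1383342)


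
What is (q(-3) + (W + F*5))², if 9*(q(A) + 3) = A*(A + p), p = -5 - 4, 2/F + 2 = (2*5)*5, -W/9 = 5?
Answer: 1104601/576 ≈ 1917.7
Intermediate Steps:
W = -45 (W = -9*5 = -45)
F = 1/24 (F = 2/(-2 + (2*5)*5) = 2/(-2 + 10*5) = 2/(-2 + 50) = 2/48 = 2*(1/48) = 1/24 ≈ 0.041667)
p = -9
q(A) = -3 + A*(-9 + A)/9 (q(A) = -3 + (A*(A - 9))/9 = -3 + (A*(-9 + A))/9 = -3 + A*(-9 + A)/9)
(q(-3) + (W + F*5))² = ((-3 - 1*(-3) + (⅑)*(-3)²) + (-45 + (1/24)*5))² = ((-3 + 3 + (⅑)*9) + (-45 + 5/24))² = ((-3 + 3 + 1) - 1075/24)² = (1 - 1075/24)² = (-1051/24)² = 1104601/576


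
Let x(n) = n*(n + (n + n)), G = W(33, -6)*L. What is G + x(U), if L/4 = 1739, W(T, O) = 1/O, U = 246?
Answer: 541166/3 ≈ 1.8039e+5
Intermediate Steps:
L = 6956 (L = 4*1739 = 6956)
G = -3478/3 (G = 6956/(-6) = -⅙*6956 = -3478/3 ≈ -1159.3)
x(n) = 3*n² (x(n) = n*(n + 2*n) = n*(3*n) = 3*n²)
G + x(U) = -3478/3 + 3*246² = -3478/3 + 3*60516 = -3478/3 + 181548 = 541166/3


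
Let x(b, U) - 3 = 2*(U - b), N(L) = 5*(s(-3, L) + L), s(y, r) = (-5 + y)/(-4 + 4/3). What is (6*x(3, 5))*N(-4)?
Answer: -210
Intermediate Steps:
s(y, r) = 15/8 - 3*y/8 (s(y, r) = (-5 + y)/(-4 + 4*(1/3)) = (-5 + y)/(-4 + 4/3) = (-5 + y)/(-8/3) = (-5 + y)*(-3/8) = 15/8 - 3*y/8)
N(L) = 15 + 5*L (N(L) = 5*((15/8 - 3/8*(-3)) + L) = 5*((15/8 + 9/8) + L) = 5*(3 + L) = 15 + 5*L)
x(b, U) = 3 - 2*b + 2*U (x(b, U) = 3 + 2*(U - b) = 3 + (-2*b + 2*U) = 3 - 2*b + 2*U)
(6*x(3, 5))*N(-4) = (6*(3 - 2*3 + 2*5))*(15 + 5*(-4)) = (6*(3 - 6 + 10))*(15 - 20) = (6*7)*(-5) = 42*(-5) = -210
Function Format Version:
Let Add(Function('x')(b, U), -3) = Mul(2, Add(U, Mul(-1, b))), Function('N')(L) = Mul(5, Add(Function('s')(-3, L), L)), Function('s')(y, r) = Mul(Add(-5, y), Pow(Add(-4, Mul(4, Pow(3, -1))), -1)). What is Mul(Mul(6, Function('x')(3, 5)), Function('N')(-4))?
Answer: -210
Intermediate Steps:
Function('s')(y, r) = Add(Rational(15, 8), Mul(Rational(-3, 8), y)) (Function('s')(y, r) = Mul(Add(-5, y), Pow(Add(-4, Mul(4, Rational(1, 3))), -1)) = Mul(Add(-5, y), Pow(Add(-4, Rational(4, 3)), -1)) = Mul(Add(-5, y), Pow(Rational(-8, 3), -1)) = Mul(Add(-5, y), Rational(-3, 8)) = Add(Rational(15, 8), Mul(Rational(-3, 8), y)))
Function('N')(L) = Add(15, Mul(5, L)) (Function('N')(L) = Mul(5, Add(Add(Rational(15, 8), Mul(Rational(-3, 8), -3)), L)) = Mul(5, Add(Add(Rational(15, 8), Rational(9, 8)), L)) = Mul(5, Add(3, L)) = Add(15, Mul(5, L)))
Function('x')(b, U) = Add(3, Mul(-2, b), Mul(2, U)) (Function('x')(b, U) = Add(3, Mul(2, Add(U, Mul(-1, b)))) = Add(3, Add(Mul(-2, b), Mul(2, U))) = Add(3, Mul(-2, b), Mul(2, U)))
Mul(Mul(6, Function('x')(3, 5)), Function('N')(-4)) = Mul(Mul(6, Add(3, Mul(-2, 3), Mul(2, 5))), Add(15, Mul(5, -4))) = Mul(Mul(6, Add(3, -6, 10)), Add(15, -20)) = Mul(Mul(6, 7), -5) = Mul(42, -5) = -210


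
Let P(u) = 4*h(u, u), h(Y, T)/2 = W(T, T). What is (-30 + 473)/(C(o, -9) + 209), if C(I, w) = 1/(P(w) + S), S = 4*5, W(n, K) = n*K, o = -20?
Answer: 295924/139613 ≈ 2.1196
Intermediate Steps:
W(n, K) = K*n
h(Y, T) = 2*T² (h(Y, T) = 2*(T*T) = 2*T²)
P(u) = 8*u² (P(u) = 4*(2*u²) = 8*u²)
S = 20
C(I, w) = 1/(20 + 8*w²) (C(I, w) = 1/(8*w² + 20) = 1/(20 + 8*w²))
(-30 + 473)/(C(o, -9) + 209) = (-30 + 473)/(1/(4*(5 + 2*(-9)²)) + 209) = 443/(1/(4*(5 + 2*81)) + 209) = 443/(1/(4*(5 + 162)) + 209) = 443/((¼)/167 + 209) = 443/((¼)*(1/167) + 209) = 443/(1/668 + 209) = 443/(139613/668) = 443*(668/139613) = 295924/139613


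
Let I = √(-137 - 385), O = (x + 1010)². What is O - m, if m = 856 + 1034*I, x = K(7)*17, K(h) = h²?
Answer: 3395793 - 3102*I*√58 ≈ 3.3958e+6 - 23624.0*I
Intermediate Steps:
x = 833 (x = 7²*17 = 49*17 = 833)
O = 3396649 (O = (833 + 1010)² = 1843² = 3396649)
I = 3*I*√58 (I = √(-522) = 3*I*√58 ≈ 22.847*I)
m = 856 + 3102*I*√58 (m = 856 + 1034*(3*I*√58) = 856 + 3102*I*√58 ≈ 856.0 + 23624.0*I)
O - m = 3396649 - (856 + 3102*I*√58) = 3396649 + (-856 - 3102*I*√58) = 3395793 - 3102*I*√58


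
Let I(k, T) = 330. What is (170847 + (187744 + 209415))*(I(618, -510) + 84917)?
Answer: 48420807482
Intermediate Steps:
(170847 + (187744 + 209415))*(I(618, -510) + 84917) = (170847 + (187744 + 209415))*(330 + 84917) = (170847 + 397159)*85247 = 568006*85247 = 48420807482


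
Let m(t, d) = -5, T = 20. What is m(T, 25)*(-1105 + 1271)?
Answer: -830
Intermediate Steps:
m(T, 25)*(-1105 + 1271) = -5*(-1105 + 1271) = -5*166 = -830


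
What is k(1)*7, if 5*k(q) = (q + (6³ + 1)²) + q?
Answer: 329637/5 ≈ 65927.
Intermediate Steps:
k(q) = 47089/5 + 2*q/5 (k(q) = ((q + (6³ + 1)²) + q)/5 = ((q + (216 + 1)²) + q)/5 = ((q + 217²) + q)/5 = ((q + 47089) + q)/5 = ((47089 + q) + q)/5 = (47089 + 2*q)/5 = 47089/5 + 2*q/5)
k(1)*7 = (47089/5 + (⅖)*1)*7 = (47089/5 + ⅖)*7 = (47091/5)*7 = 329637/5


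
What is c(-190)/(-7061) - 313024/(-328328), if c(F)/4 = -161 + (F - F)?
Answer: 13161444/12599587 ≈ 1.0446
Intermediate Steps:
c(F) = -644 (c(F) = 4*(-161 + (F - F)) = 4*(-161 + 0) = 4*(-161) = -644)
c(-190)/(-7061) - 313024/(-328328) = -644/(-7061) - 313024/(-328328) = -644*(-1/7061) - 313024*(-1/328328) = 28/307 + 39128/41041 = 13161444/12599587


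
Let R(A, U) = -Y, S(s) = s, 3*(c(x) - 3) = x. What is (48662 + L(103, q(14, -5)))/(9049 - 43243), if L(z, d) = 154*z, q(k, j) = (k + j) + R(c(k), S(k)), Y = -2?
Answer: -10754/5699 ≈ -1.8870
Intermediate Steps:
c(x) = 3 + x/3
R(A, U) = 2 (R(A, U) = -1*(-2) = 2)
q(k, j) = 2 + j + k (q(k, j) = (k + j) + 2 = (j + k) + 2 = 2 + j + k)
(48662 + L(103, q(14, -5)))/(9049 - 43243) = (48662 + 154*103)/(9049 - 43243) = (48662 + 15862)/(-34194) = 64524*(-1/34194) = -10754/5699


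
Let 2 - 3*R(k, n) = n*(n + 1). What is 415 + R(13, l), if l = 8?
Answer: 1175/3 ≈ 391.67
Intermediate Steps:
R(k, n) = ⅔ - n*(1 + n)/3 (R(k, n) = ⅔ - n*(n + 1)/3 = ⅔ - n*(1 + n)/3)
415 + R(13, l) = 415 + (⅔ - ⅓*8 - ⅓*8²) = 415 + (⅔ - 8/3 - ⅓*64) = 415 + (⅔ - 8/3 - 64/3) = 415 - 70/3 = 1175/3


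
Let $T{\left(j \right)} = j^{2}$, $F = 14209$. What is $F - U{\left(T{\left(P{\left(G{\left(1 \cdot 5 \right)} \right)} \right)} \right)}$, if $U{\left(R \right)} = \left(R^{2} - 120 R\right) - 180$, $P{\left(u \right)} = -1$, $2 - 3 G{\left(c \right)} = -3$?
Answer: $14508$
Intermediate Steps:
$G{\left(c \right)} = \frac{5}{3}$ ($G{\left(c \right)} = \frac{2}{3} - -1 = \frac{2}{3} + 1 = \frac{5}{3}$)
$U{\left(R \right)} = -180 + R^{2} - 120 R$
$F - U{\left(T{\left(P{\left(G{\left(1 \cdot 5 \right)} \right)} \right)} \right)} = 14209 - \left(-180 + \left(\left(-1\right)^{2}\right)^{2} - 120 \left(-1\right)^{2}\right) = 14209 - \left(-180 + 1^{2} - 120\right) = 14209 - \left(-180 + 1 - 120\right) = 14209 - -299 = 14209 + 299 = 14508$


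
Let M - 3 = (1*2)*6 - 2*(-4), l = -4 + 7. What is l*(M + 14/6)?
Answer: 76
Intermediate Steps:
l = 3
M = 23 (M = 3 + ((1*2)*6 - 2*(-4)) = 3 + (2*6 + 8) = 3 + (12 + 8) = 3 + 20 = 23)
l*(M + 14/6) = 3*(23 + 14/6) = 3*(23 + 14*(⅙)) = 3*(23 + 7/3) = 3*(76/3) = 76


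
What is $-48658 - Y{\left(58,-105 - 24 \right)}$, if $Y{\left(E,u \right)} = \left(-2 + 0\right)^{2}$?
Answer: $-48662$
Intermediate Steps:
$Y{\left(E,u \right)} = 4$ ($Y{\left(E,u \right)} = \left(-2\right)^{2} = 4$)
$-48658 - Y{\left(58,-105 - 24 \right)} = -48658 - 4 = -48662$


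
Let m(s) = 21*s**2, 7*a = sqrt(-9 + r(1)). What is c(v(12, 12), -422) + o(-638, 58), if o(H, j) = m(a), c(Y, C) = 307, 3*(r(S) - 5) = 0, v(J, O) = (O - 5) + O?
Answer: 2137/7 ≈ 305.29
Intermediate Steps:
v(J, O) = -5 + 2*O (v(J, O) = (-5 + O) + O = -5 + 2*O)
r(S) = 5 (r(S) = 5 + (1/3)*0 = 5 + 0 = 5)
a = 2*I/7 (a = sqrt(-9 + 5)/7 = sqrt(-4)/7 = (2*I)/7 = 2*I/7 ≈ 0.28571*I)
o(H, j) = -12/7 (o(H, j) = 21*(2*I/7)**2 = 21*(-4/49) = -12/7)
c(v(12, 12), -422) + o(-638, 58) = 307 - 12/7 = 2137/7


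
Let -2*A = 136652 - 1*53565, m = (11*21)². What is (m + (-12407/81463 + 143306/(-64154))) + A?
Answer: 61747880171029/5226177302 ≈ 11815.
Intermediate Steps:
m = 53361 (m = 231² = 53361)
A = -83087/2 (A = -(136652 - 1*53565)/2 = -(136652 - 53565)/2 = -½*83087 = -83087/2 ≈ -41544.)
(m + (-12407/81463 + 143306/(-64154))) + A = (53361 + (-12407/81463 + 143306/(-64154))) - 83087/2 = (53361 + (-12407*1/81463 + 143306*(-1/64154))) - 83087/2 = (53361 + (-12407/81463 - 71653/32077)) - 83087/2 = (53361 - 6235047678/2613088651) - 83087/2 = 139430788458333/2613088651 - 83087/2 = 61747880171029/5226177302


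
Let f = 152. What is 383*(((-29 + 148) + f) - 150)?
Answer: 46343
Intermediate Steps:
383*(((-29 + 148) + f) - 150) = 383*(((-29 + 148) + 152) - 150) = 383*((119 + 152) - 150) = 383*(271 - 150) = 383*121 = 46343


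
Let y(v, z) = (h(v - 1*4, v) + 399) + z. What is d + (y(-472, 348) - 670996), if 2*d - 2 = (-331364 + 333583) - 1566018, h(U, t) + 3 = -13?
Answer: -2904327/2 ≈ -1.4522e+6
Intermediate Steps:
h(U, t) = -16 (h(U, t) = -3 - 13 = -16)
y(v, z) = 383 + z (y(v, z) = (-16 + 399) + z = 383 + z)
d = -1563797/2 (d = 1 + ((-331364 + 333583) - 1566018)/2 = 1 + (2219 - 1566018)/2 = 1 + (½)*(-1563799) = 1 - 1563799/2 = -1563797/2 ≈ -7.8190e+5)
d + (y(-472, 348) - 670996) = -1563797/2 + ((383 + 348) - 670996) = -1563797/2 + (731 - 670996) = -1563797/2 - 670265 = -2904327/2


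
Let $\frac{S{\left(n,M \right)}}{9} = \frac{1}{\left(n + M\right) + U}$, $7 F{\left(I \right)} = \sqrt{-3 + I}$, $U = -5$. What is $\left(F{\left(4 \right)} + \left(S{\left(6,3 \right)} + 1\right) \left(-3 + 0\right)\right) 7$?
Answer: $- \frac{269}{4} \approx -67.25$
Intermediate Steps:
$F{\left(I \right)} = \frac{\sqrt{-3 + I}}{7}$
$S{\left(n,M \right)} = \frac{9}{-5 + M + n}$ ($S{\left(n,M \right)} = \frac{9}{\left(n + M\right) - 5} = \frac{9}{\left(M + n\right) - 5} = \frac{9}{-5 + M + n}$)
$\left(F{\left(4 \right)} + \left(S{\left(6,3 \right)} + 1\right) \left(-3 + 0\right)\right) 7 = \left(\frac{\sqrt{-3 + 4}}{7} + \left(\frac{9}{-5 + 3 + 6} + 1\right) \left(-3 + 0\right)\right) 7 = \left(\frac{\sqrt{1}}{7} + \left(\frac{9}{4} + 1\right) \left(-3\right)\right) 7 = \left(\frac{1}{7} \cdot 1 + \left(9 \cdot \frac{1}{4} + 1\right) \left(-3\right)\right) 7 = \left(\frac{1}{7} + \left(\frac{9}{4} + 1\right) \left(-3\right)\right) 7 = \left(\frac{1}{7} + \frac{13}{4} \left(-3\right)\right) 7 = \left(\frac{1}{7} - \frac{39}{4}\right) 7 = \left(- \frac{269}{28}\right) 7 = - \frac{269}{4}$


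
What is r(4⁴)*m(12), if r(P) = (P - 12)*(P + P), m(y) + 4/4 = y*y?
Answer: 17864704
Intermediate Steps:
m(y) = -1 + y² (m(y) = -1 + y*y = -1 + y²)
r(P) = 2*P*(-12 + P) (r(P) = (-12 + P)*(2*P) = 2*P*(-12 + P))
r(4⁴)*m(12) = (2*4⁴*(-12 + 4⁴))*(-1 + 12²) = (2*256*(-12 + 256))*(-1 + 144) = (2*256*244)*143 = 124928*143 = 17864704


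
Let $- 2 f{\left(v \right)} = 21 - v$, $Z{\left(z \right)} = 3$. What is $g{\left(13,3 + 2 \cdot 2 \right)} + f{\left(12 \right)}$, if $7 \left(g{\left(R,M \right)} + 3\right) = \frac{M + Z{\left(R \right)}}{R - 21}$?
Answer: $- \frac{215}{28} \approx -7.6786$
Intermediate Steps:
$f{\left(v \right)} = - \frac{21}{2} + \frac{v}{2}$ ($f{\left(v \right)} = - \frac{21 - v}{2} = - \frac{21}{2} + \frac{v}{2}$)
$g{\left(R,M \right)} = -3 + \frac{3 + M}{7 \left(-21 + R\right)}$ ($g{\left(R,M \right)} = -3 + \frac{\left(M + 3\right) \frac{1}{R - 21}}{7} = -3 + \frac{\left(3 + M\right) \frac{1}{-21 + R}}{7} = -3 + \frac{\frac{1}{-21 + R} \left(3 + M\right)}{7} = -3 + \frac{3 + M}{7 \left(-21 + R\right)}$)
$g{\left(13,3 + 2 \cdot 2 \right)} + f{\left(12 \right)} = \frac{444 + \left(3 + 2 \cdot 2\right) - 273}{7 \left(-21 + 13\right)} + \left(- \frac{21}{2} + \frac{1}{2} \cdot 12\right) = \frac{444 + \left(3 + 4\right) - 273}{7 \left(-8\right)} + \left(- \frac{21}{2} + 6\right) = \frac{1}{7} \left(- \frac{1}{8}\right) \left(444 + 7 - 273\right) - \frac{9}{2} = \frac{1}{7} \left(- \frac{1}{8}\right) 178 - \frac{9}{2} = - \frac{89}{28} - \frac{9}{2} = - \frac{215}{28}$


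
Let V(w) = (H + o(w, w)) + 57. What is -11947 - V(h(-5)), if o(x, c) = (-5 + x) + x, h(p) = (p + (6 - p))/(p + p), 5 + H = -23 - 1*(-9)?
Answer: -59894/5 ≈ -11979.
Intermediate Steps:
H = -19 (H = -5 + (-23 - 1*(-9)) = -5 + (-23 + 9) = -5 - 14 = -19)
h(p) = 3/p (h(p) = 6/((2*p)) = 6*(1/(2*p)) = 3/p)
o(x, c) = -5 + 2*x
V(w) = 33 + 2*w (V(w) = (-19 + (-5 + 2*w)) + 57 = (-24 + 2*w) + 57 = 33 + 2*w)
-11947 - V(h(-5)) = -11947 - (33 + 2*(3/(-5))) = -11947 - (33 + 2*(3*(-1/5))) = -11947 - (33 + 2*(-3/5)) = -11947 - (33 - 6/5) = -11947 - 1*159/5 = -11947 - 159/5 = -59894/5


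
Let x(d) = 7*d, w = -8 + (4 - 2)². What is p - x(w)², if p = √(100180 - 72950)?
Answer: -784 + √27230 ≈ -618.98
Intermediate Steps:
w = -4 (w = -8 + 2² = -8 + 4 = -4)
p = √27230 ≈ 165.02
p - x(w)² = √27230 - (7*(-4))² = √27230 - 1*(-28)² = √27230 - 1*784 = √27230 - 784 = -784 + √27230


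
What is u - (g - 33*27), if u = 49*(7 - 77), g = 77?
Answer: -2616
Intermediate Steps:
u = -3430 (u = 49*(-70) = -3430)
u - (g - 33*27) = -3430 - (77 - 33*27) = -3430 - (77 - 891) = -3430 - 1*(-814) = -3430 + 814 = -2616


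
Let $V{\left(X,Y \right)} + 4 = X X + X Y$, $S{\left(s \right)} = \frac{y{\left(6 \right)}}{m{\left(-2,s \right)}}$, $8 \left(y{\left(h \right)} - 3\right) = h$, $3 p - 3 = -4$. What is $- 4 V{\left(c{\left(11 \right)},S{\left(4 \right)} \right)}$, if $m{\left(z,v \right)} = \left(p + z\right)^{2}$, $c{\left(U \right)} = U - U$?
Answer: $16$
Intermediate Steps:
$p = - \frac{1}{3}$ ($p = 1 + \frac{1}{3} \left(-4\right) = 1 - \frac{4}{3} = - \frac{1}{3} \approx -0.33333$)
$c{\left(U \right)} = 0$
$y{\left(h \right)} = 3 + \frac{h}{8}$
$m{\left(z,v \right)} = \left(- \frac{1}{3} + z\right)^{2}$
$S{\left(s \right)} = \frac{135}{196}$ ($S{\left(s \right)} = \frac{3 + \frac{1}{8} \cdot 6}{\frac{1}{9} \left(-1 + 3 \left(-2\right)\right)^{2}} = \frac{3 + \frac{3}{4}}{\frac{1}{9} \left(-1 - 6\right)^{2}} = \frac{15}{4 \frac{\left(-7\right)^{2}}{9}} = \frac{15}{4 \cdot \frac{1}{9} \cdot 49} = \frac{15}{4 \cdot \frac{49}{9}} = \frac{15}{4} \cdot \frac{9}{49} = \frac{135}{196}$)
$V{\left(X,Y \right)} = -4 + X^{2} + X Y$ ($V{\left(X,Y \right)} = -4 + \left(X X + X Y\right) = -4 + \left(X^{2} + X Y\right) = -4 + X^{2} + X Y$)
$- 4 V{\left(c{\left(11 \right)},S{\left(4 \right)} \right)} = - 4 \left(-4 + 0^{2} + 0 \cdot \frac{135}{196}\right) = - 4 \left(-4 + 0 + 0\right) = \left(-4\right) \left(-4\right) = 16$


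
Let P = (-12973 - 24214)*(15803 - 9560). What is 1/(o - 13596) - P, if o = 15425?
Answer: 424617788590/1829 ≈ 2.3216e+8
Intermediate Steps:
P = -232158441 (P = -37187*6243 = -232158441)
1/(o - 13596) - P = 1/(15425 - 13596) - 1*(-232158441) = 1/1829 + 232158441 = 424617788590/1829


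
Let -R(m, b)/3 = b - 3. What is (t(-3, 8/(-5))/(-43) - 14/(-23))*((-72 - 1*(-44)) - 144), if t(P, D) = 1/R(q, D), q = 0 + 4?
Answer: -7204/69 ≈ -104.41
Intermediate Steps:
q = 4
R(m, b) = 9 - 3*b (R(m, b) = -3*(b - 3) = -3*(-3 + b) = 9 - 3*b)
t(P, D) = 1/(9 - 3*D)
(t(-3, 8/(-5))/(-43) - 14/(-23))*((-72 - 1*(-44)) - 144) = (-1/(-9 + 3*(8/(-5)))/(-43) - 14/(-23))*((-72 - 1*(-44)) - 144) = (-1/(-9 + 3*(8*(-⅕)))*(-1/43) - 14*(-1/23))*((-72 + 44) - 144) = (-1/(-9 + 3*(-8/5))*(-1/43) + 14/23)*(-28 - 144) = (-1/(-9 - 24/5)*(-1/43) + 14/23)*(-172) = (-1/(-69/5)*(-1/43) + 14/23)*(-172) = (-1*(-5/69)*(-1/43) + 14/23)*(-172) = ((5/69)*(-1/43) + 14/23)*(-172) = (-5/2967 + 14/23)*(-172) = (1801/2967)*(-172) = -7204/69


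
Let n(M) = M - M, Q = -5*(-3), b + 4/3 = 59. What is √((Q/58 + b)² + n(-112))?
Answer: 10079/174 ≈ 57.925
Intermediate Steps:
b = 173/3 (b = -4/3 + 59 = 173/3 ≈ 57.667)
Q = 15
n(M) = 0
√((Q/58 + b)² + n(-112)) = √((15/58 + 173/3)² + 0) = √((10079/174)² + 0) = √(101586241/30276 + 0) = √(101586241/30276) = 10079/174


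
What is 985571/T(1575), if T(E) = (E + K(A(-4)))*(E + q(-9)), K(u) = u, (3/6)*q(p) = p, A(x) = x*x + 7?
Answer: 985571/2488086 ≈ 0.39612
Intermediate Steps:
A(x) = 7 + x**2 (A(x) = x**2 + 7 = 7 + x**2)
q(p) = 2*p
T(E) = (-18 + E)*(23 + E) (T(E) = (E + (7 + (-4)**2))*(E + 2*(-9)) = (E + (7 + 16))*(E - 18) = (E + 23)*(-18 + E) = (23 + E)*(-18 + E) = (-18 + E)*(23 + E))
985571/T(1575) = 985571/(-414 + 1575**2 + 5*1575) = 985571/(-414 + 2480625 + 7875) = 985571/2488086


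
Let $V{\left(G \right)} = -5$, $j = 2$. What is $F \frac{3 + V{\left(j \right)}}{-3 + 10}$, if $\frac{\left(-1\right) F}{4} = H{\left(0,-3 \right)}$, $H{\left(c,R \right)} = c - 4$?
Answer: $- \frac{32}{7} \approx -4.5714$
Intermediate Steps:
$H{\left(c,R \right)} = -4 + c$
$F = 16$ ($F = - 4 \left(-4 + 0\right) = \left(-4\right) \left(-4\right) = 16$)
$F \frac{3 + V{\left(j \right)}}{-3 + 10} = 16 \frac{3 - 5}{-3 + 10} = 16 \left(- \frac{2}{7}\right) = - \frac{32}{7}$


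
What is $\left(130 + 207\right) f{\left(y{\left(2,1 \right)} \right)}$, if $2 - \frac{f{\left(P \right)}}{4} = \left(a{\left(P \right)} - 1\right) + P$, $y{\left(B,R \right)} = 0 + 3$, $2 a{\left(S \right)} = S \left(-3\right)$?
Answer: $6066$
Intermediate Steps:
$a{\left(S \right)} = - \frac{3 S}{2}$ ($a{\left(S \right)} = \frac{S \left(-3\right)}{2} = \frac{\left(-3\right) S}{2} = - \frac{3 S}{2}$)
$y{\left(B,R \right)} = 3$
$f{\left(P \right)} = 12 + 2 P$ ($f{\left(P \right)} = 8 - 4 \left(\left(- \frac{3 P}{2} - 1\right) + P\right) = 8 - 4 \left(\left(-1 - \frac{3 P}{2}\right) + P\right) = 8 - 4 \left(-1 - \frac{P}{2}\right) = 8 + \left(4 + 2 P\right) = 12 + 2 P$)
$\left(130 + 207\right) f{\left(y{\left(2,1 \right)} \right)} = \left(130 + 207\right) \left(12 + 2 \cdot 3\right) = 337 \left(12 + 6\right) = 337 \cdot 18 = 6066$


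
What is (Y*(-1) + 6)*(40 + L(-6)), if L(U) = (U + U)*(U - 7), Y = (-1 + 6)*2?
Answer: -784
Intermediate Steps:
Y = 10 (Y = 5*2 = 10)
L(U) = 2*U*(-7 + U) (L(U) = (2*U)*(-7 + U) = 2*U*(-7 + U))
(Y*(-1) + 6)*(40 + L(-6)) = (10*(-1) + 6)*(40 + 2*(-6)*(-7 - 6)) = (-10 + 6)*(40 + 2*(-6)*(-13)) = -4*(40 + 156) = -4*196 = -784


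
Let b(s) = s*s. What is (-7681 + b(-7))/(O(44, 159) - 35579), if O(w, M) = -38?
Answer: 7632/35617 ≈ 0.21428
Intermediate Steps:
b(s) = s**2
(-7681 + b(-7))/(O(44, 159) - 35579) = (-7681 + (-7)**2)/(-38 - 35579) = (-7681 + 49)/(-35617) = -7632*(-1/35617) = 7632/35617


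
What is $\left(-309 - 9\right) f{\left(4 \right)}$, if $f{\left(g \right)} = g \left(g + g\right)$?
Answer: $-10176$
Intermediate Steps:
$f{\left(g \right)} = 2 g^{2}$ ($f{\left(g \right)} = g 2 g = 2 g^{2}$)
$\left(-309 - 9\right) f{\left(4 \right)} = \left(-309 - 9\right) 2 \cdot 4^{2} = - 318 \cdot 2 \cdot 16 = \left(-318\right) 32 = -10176$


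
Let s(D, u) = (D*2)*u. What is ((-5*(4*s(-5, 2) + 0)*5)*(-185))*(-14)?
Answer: 5180000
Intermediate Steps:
s(D, u) = 2*D*u (s(D, u) = (2*D)*u = 2*D*u)
((-5*(4*s(-5, 2) + 0)*5)*(-185))*(-14) = ((-5*(4*(2*(-5)*2) + 0)*5)*(-185))*(-14) = ((-5*(4*(-20) + 0)*5)*(-185))*(-14) = ((-5*(-80 + 0)*5)*(-185))*(-14) = ((-5*(-80)*5)*(-185))*(-14) = ((400*5)*(-185))*(-14) = (2000*(-185))*(-14) = -370000*(-14) = 5180000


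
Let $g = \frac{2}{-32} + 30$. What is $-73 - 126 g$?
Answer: $- \frac{30761}{8} \approx -3845.1$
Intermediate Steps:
$g = \frac{479}{16}$ ($g = 2 \left(- \frac{1}{32}\right) + 30 = - \frac{1}{16} + 30 = \frac{479}{16} \approx 29.938$)
$-73 - 126 g = -73 - \frac{30177}{8} = - \frac{30761}{8}$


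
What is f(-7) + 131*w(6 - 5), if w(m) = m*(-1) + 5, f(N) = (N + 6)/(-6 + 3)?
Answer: 1573/3 ≈ 524.33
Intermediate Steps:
f(N) = -2 - N/3 (f(N) = (6 + N)/(-3) = (6 + N)*(-1/3) = -2 - N/3)
w(m) = 5 - m (w(m) = -m + 5 = 5 - m)
f(-7) + 131*w(6 - 5) = (-2 - 1/3*(-7)) + 131*(5 - (6 - 5)) = (-2 + 7/3) + 131*(5 - 1*1) = 1/3 + 131*(5 - 1) = 1/3 + 131*4 = 1/3 + 524 = 1573/3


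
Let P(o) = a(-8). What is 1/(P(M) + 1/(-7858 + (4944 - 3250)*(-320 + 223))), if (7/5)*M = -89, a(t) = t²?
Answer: 172176/11019263 ≈ 0.015625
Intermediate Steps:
M = -445/7 (M = (5/7)*(-89) = -445/7 ≈ -63.571)
P(o) = 64 (P(o) = (-8)² = 64)
1/(P(M) + 1/(-7858 + (4944 - 3250)*(-320 + 223))) = 1/(64 + 1/(-7858 + (4944 - 3250)*(-320 + 223))) = 1/(64 + 1/(-7858 + 1694*(-97))) = 1/(64 + 1/(-7858 - 164318)) = 1/(64 + 1/(-172176)) = 1/(64 - 1/172176) = 1/(11019263/172176) = 172176/11019263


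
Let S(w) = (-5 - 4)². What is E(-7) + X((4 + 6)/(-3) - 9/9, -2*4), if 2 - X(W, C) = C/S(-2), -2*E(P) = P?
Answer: 907/162 ≈ 5.5988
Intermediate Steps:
E(P) = -P/2
S(w) = 81 (S(w) = (-9)² = 81)
X(W, C) = 2 - C/81
E(-7) + X((4 + 6)/(-3) - 9/9, -2*4) = -½*(-7) + (2 - (-2)*4/81) = 7/2 + (2 - 1/81*(-8)) = 7/2 + (2 + 8/81) = 7/2 + 170/81 = 907/162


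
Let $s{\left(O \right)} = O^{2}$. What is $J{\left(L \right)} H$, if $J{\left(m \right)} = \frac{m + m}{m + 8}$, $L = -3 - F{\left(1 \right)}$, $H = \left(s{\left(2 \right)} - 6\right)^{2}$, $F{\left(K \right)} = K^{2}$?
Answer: $-8$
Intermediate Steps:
$H = 4$ ($H = \left(2^{2} - 6\right)^{2} = \left(4 - 6\right)^{2} = \left(-2\right)^{2} = 4$)
$L = -4$ ($L = -3 - 1^{2} = -3 - 1 = -4$)
$J{\left(m \right)} = \frac{2 m}{8 + m}$
$J{\left(L \right)} H = 2 \left(-4\right) \frac{1}{8 - 4} \cdot 4 = 2 \left(-4\right) \frac{1}{4} \cdot 4 = \left(-2\right) 4 = -8$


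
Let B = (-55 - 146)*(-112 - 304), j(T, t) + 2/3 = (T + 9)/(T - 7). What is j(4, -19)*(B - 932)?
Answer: -413420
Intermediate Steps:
j(T, t) = -2/3 + (9 + T)/(-7 + T) (j(T, t) = -2/3 + (T + 9)/(T - 7) = -2/3 + (9 + T)/(-7 + T))
B = 83616 (B = -201*(-416) = 83616)
j(4, -19)*(B - 932) = ((41 + 4)/(3*(-7 + 4)))*(83616 - 932) = ((1/3)*45/(-3))*82684 = ((1/3)*(-1/3)*45)*82684 = -5*82684 = -413420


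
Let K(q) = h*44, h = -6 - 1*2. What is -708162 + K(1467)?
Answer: -708514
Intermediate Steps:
h = -8 (h = -6 - 2 = -8)
K(q) = -352 (K(q) = -8*44 = -352)
-708162 + K(1467) = -708162 - 352 = -708514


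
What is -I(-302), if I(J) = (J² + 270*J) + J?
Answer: -9362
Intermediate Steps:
I(J) = J² + 271*J
-I(-302) = -(-302)*(271 - 302) = -(-302)*(-31) = -1*9362 = -9362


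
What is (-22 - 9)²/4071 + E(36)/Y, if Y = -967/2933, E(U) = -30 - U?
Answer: 788985325/3936657 ≈ 200.42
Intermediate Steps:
Y = -967/2933 (Y = -967*1/2933 = -967/2933 ≈ -0.32970)
(-22 - 9)²/4071 + E(36)/Y = (-22 - 9)²/4071 + (-30 - 1*36)/(-967/2933) = (-31)²*(1/4071) + (-30 - 36)*(-2933/967) = 961*(1/4071) - 66*(-2933/967) = 961/4071 + 193578/967 = 788985325/3936657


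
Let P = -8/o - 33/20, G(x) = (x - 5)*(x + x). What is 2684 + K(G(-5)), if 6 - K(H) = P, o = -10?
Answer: 53817/20 ≈ 2690.9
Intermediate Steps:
G(x) = 2*x*(-5 + x) (G(x) = (-5 + x)*(2*x) = 2*x*(-5 + x))
P = -17/20 (P = -8/(-10) - 33/20 = -8*(-⅒) - 33*1/20 = ⅘ - 33/20 = -17/20 ≈ -0.85000)
K(H) = 137/20 (K(H) = 6 - 1*(-17/20) = 6 + 17/20 = 137/20)
2684 + K(G(-5)) = 2684 + 137/20 = 53817/20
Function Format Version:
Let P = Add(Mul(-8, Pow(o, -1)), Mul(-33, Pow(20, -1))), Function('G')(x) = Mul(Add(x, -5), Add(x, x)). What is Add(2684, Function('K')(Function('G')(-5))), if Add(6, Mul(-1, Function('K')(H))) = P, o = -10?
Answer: Rational(53817, 20) ≈ 2690.9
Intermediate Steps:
Function('G')(x) = Mul(2, x, Add(-5, x)) (Function('G')(x) = Mul(Add(-5, x), Mul(2, x)) = Mul(2, x, Add(-5, x)))
P = Rational(-17, 20) (P = Add(Mul(-8, Pow(-10, -1)), Mul(-33, Pow(20, -1))) = Add(Mul(-8, Rational(-1, 10)), Mul(-33, Rational(1, 20))) = Add(Rational(4, 5), Rational(-33, 20)) = Rational(-17, 20) ≈ -0.85000)
Function('K')(H) = Rational(137, 20) (Function('K')(H) = Add(6, Mul(-1, Rational(-17, 20))) = Add(6, Rational(17, 20)) = Rational(137, 20))
Add(2684, Function('K')(Function('G')(-5))) = Add(2684, Rational(137, 20)) = Rational(53817, 20)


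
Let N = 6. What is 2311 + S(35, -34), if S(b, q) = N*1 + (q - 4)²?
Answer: 3761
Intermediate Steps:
S(b, q) = 6 + (-4 + q)² (S(b, q) = 6*1 + (q - 4)² = 6 + (-4 + q)²)
2311 + S(35, -34) = 2311 + (6 + (-4 - 34)²) = 2311 + (6 + (-38)²) = 2311 + (6 + 1444) = 2311 + 1450 = 3761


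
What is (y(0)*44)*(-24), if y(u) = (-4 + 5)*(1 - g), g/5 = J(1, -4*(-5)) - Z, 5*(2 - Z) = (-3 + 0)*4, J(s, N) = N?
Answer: 81312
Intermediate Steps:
Z = 22/5 (Z = 2 - (-3 + 0)*4/5 = 2 - (-3)*4/5 = 2 - ⅕*(-12) = 2 + 12/5 = 22/5 ≈ 4.4000)
g = 78 (g = 5*(-4*(-5) - 1*22/5) = 5*(20 - 22/5) = 5*(78/5) = 78)
y(u) = -77 (y(u) = (-4 + 5)*(1 - 1*78) = 1*(1 - 78) = 1*(-77) = -77)
(y(0)*44)*(-24) = -77*44*(-24) = -3388*(-24) = 81312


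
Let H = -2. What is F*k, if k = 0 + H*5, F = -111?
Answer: 1110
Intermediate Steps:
k = -10 (k = 0 - 2*5 = 0 - 10 = -10)
F*k = -111*(-10) = 1110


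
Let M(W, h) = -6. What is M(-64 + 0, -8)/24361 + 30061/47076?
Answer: 732033565/1146818436 ≈ 0.63832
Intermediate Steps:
M(-64 + 0, -8)/24361 + 30061/47076 = -6/24361 + 30061/47076 = 732033565/1146818436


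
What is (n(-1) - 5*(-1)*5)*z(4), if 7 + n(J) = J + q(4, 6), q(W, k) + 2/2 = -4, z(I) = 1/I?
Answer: 3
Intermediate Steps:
z(I) = 1/I
q(W, k) = -5 (q(W, k) = -1 - 4 = -5)
n(J) = -12 + J (n(J) = -7 + (J - 5) = -7 + (-5 + J) = -12 + J)
(n(-1) - 5*(-1)*5)*z(4) = ((-12 - 1) - 5*(-1)*5)/4 = (-13 + 5*5)*(1/4) = (-13 + 25)*(1/4) = 12*(1/4) = 3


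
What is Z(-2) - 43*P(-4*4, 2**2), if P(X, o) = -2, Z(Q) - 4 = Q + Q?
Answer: 86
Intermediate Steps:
Z(Q) = 4 + 2*Q (Z(Q) = 4 + (Q + Q) = 4 + 2*Q)
Z(-2) - 43*P(-4*4, 2**2) = (4 + 2*(-2)) - 43*(-2) = (4 - 4) + 86 = 0 + 86 = 86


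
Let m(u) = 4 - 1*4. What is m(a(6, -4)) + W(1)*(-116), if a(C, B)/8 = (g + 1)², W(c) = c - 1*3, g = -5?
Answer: 232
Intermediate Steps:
W(c) = -3 + c (W(c) = c - 3 = -3 + c)
a(C, B) = 128 (a(C, B) = 8*(-5 + 1)² = 8*(-4)² = 8*16 = 128)
m(u) = 0 (m(u) = 4 - 4 = 0)
m(a(6, -4)) + W(1)*(-116) = 0 + (-3 + 1)*(-116) = 0 - 2*(-116) = 0 + 232 = 232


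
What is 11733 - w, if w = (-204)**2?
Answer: -29883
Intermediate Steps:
w = 41616
11733 - w = 11733 - 1*41616 = 11733 - 41616 = -29883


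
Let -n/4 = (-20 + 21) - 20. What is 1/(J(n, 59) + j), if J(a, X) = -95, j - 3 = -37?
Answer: -1/129 ≈ -0.0077519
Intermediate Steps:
j = -34 (j = 3 - 37 = -34)
n = 76 (n = -4*((-20 + 21) - 20) = -4*(1 - 20) = -4*(-19) = 76)
1/(J(n, 59) + j) = 1/(-95 - 34) = 1/(-129) = -1/129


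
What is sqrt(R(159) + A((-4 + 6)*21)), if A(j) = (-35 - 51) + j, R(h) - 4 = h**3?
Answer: sqrt(4019639) ≈ 2004.9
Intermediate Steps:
R(h) = 4 + h**3
A(j) = -86 + j
sqrt(R(159) + A((-4 + 6)*21)) = sqrt((4 + 159**3) + (-86 + (-4 + 6)*21)) = sqrt((4 + 4019679) + (-86 + 2*21)) = sqrt(4019683 + (-86 + 42)) = sqrt(4019683 - 44) = sqrt(4019639)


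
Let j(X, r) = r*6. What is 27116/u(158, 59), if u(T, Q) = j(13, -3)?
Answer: -13558/9 ≈ -1506.4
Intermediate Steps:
j(X, r) = 6*r
u(T, Q) = -18 (u(T, Q) = 6*(-3) = -18)
27116/u(158, 59) = 27116/(-18) = 27116*(-1/18) = -13558/9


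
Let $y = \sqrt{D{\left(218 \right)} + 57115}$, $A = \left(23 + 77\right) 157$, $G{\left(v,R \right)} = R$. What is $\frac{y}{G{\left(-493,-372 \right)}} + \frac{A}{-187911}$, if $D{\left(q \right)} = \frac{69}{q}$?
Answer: $- \frac{15700}{187911} - \frac{\sqrt{2714348302}}{81096} \approx -0.72599$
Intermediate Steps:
$A = 15700$ ($A = 100 \cdot 157 = 15700$)
$y = \frac{\sqrt{2714348302}}{218}$ ($y = \sqrt{\frac{69}{218} + 57115} = \sqrt{\frac{12451139}{218}} = \frac{\sqrt{2714348302}}{218} \approx 238.99$)
$\frac{y}{G{\left(-493,-372 \right)}} + \frac{A}{-187911} = \frac{\frac{1}{218} \sqrt{2714348302}}{-372} + \frac{15700}{-187911} = \frac{\sqrt{2714348302}}{218} \left(- \frac{1}{372}\right) + 15700 \left(- \frac{1}{187911}\right) = - \frac{\sqrt{2714348302}}{81096} - \frac{15700}{187911} = - \frac{15700}{187911} - \frac{\sqrt{2714348302}}{81096}$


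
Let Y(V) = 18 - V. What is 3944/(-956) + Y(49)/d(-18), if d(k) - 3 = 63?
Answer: -72485/15774 ≈ -4.5952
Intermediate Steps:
d(k) = 66 (d(k) = 3 + 63 = 66)
3944/(-956) + Y(49)/d(-18) = 3944/(-956) + (18 - 1*49)/66 = 3944*(-1/956) + (18 - 49)*(1/66) = -986/239 - 31*1/66 = -986/239 - 31/66 = -72485/15774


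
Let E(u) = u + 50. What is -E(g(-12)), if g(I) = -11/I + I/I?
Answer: -623/12 ≈ -51.917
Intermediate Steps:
g(I) = 1 - 11/I (g(I) = -11/I + 1 = 1 - 11/I)
E(u) = 50 + u
-E(g(-12)) = -(50 + (-11 - 12)/(-12)) = -(50 - 1/12*(-23)) = -(50 + 23/12) = -1*623/12 = -623/12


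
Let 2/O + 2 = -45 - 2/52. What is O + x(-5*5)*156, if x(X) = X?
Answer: -4769752/1223 ≈ -3900.0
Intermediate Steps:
O = -52/1223 (O = 2/(-2 + (-45 - 2/52)) = 2/(-2 + (-45 - 1*1/26)) = 2/(-2 + (-45 - 1/26)) = 2/(-2 - 1171/26) = 2/(-1223/26) = 2*(-26/1223) = -52/1223 ≈ -0.042518)
O + x(-5*5)*156 = -52/1223 - 5*5*156 = -52/1223 - 25*156 = -52/1223 - 3900 = -4769752/1223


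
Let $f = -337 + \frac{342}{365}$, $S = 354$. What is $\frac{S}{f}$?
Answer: $- \frac{129210}{122663} \approx -1.0534$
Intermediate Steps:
$f = - \frac{122663}{365}$ ($f = -337 + 342 \cdot \frac{1}{365} = -337 + \frac{342}{365} = - \frac{122663}{365} \approx -336.06$)
$\frac{S}{f} = \frac{354}{- \frac{122663}{365}} = 354 \left(- \frac{365}{122663}\right) = - \frac{129210}{122663}$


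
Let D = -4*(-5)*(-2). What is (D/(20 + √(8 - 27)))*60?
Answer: -48000/419 + 2400*I*√19/419 ≈ -114.56 + 24.967*I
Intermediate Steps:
D = -40 (D = 20*(-2) = -40)
(D/(20 + √(8 - 27)))*60 = -40/(20 + √(8 - 27))*60 = -40/(20 + √(-19))*60 = -40/(20 + I*√19)*60 = -2400/(20 + I*√19)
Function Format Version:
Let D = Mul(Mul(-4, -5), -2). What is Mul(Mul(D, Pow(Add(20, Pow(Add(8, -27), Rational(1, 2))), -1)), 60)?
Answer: Add(Rational(-48000, 419), Mul(Rational(2400, 419), I, Pow(19, Rational(1, 2)))) ≈ Add(-114.56, Mul(24.967, I))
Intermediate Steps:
D = -40 (D = Mul(20, -2) = -40)
Mul(Mul(D, Pow(Add(20, Pow(Add(8, -27), Rational(1, 2))), -1)), 60) = Mul(Mul(-40, Pow(Add(20, Pow(Add(8, -27), Rational(1, 2))), -1)), 60) = Mul(Mul(-40, Pow(Add(20, Pow(-19, Rational(1, 2))), -1)), 60) = Mul(Mul(-40, Pow(Add(20, Mul(I, Pow(19, Rational(1, 2)))), -1)), 60) = Mul(-2400, Pow(Add(20, Mul(I, Pow(19, Rational(1, 2)))), -1))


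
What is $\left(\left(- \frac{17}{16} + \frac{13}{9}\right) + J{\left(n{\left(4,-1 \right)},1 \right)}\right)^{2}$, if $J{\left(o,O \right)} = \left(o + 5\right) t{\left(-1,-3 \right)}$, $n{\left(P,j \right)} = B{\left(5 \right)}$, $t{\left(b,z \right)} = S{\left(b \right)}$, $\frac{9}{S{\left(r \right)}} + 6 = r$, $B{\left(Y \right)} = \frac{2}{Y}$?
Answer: $\frac{1093426489}{25401600} \approx 43.046$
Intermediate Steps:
$S{\left(r \right)} = \frac{9}{-6 + r}$
$t{\left(b,z \right)} = \frac{9}{-6 + b}$
$n{\left(P,j \right)} = \frac{2}{5}$
$J{\left(o,O \right)} = - \frac{45}{7} - \frac{9 o}{7}$ ($J{\left(o,O \right)} = \left(o + 5\right) \frac{9}{-6 - 1} = \left(5 + o\right) \frac{9}{-7} = \left(5 + o\right) 9 \left(- \frac{1}{7}\right) = \left(5 + o\right) \left(- \frac{9}{7}\right) = - \frac{45}{7} - \frac{9 o}{7}$)
$\left(\left(- \frac{17}{16} + \frac{13}{9}\right) + J{\left(n{\left(4,-1 \right)},1 \right)}\right)^{2} = \left(\left(- \frac{17}{16} + \frac{13}{9}\right) - \frac{243}{35}\right)^{2} = \left(\frac{55}{144} - \frac{243}{35}\right)^{2} = \left(- \frac{33067}{5040}\right)^{2} = \frac{1093426489}{25401600}$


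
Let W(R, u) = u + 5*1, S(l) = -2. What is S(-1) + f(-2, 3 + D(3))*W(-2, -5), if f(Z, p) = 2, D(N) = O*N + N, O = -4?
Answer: -2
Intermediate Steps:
D(N) = -3*N (D(N) = -4*N + N = -3*N)
W(R, u) = 5 + u (W(R, u) = u + 5 = 5 + u)
S(-1) + f(-2, 3 + D(3))*W(-2, -5) = -2 + 2*(5 - 5) = -2 + 2*0 = -2 + 0 = -2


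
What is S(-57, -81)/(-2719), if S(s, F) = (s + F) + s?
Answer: 195/2719 ≈ 0.071718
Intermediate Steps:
S(s, F) = F + 2*s (S(s, F) = (F + s) + s = F + 2*s)
S(-57, -81)/(-2719) = (-81 + 2*(-57))/(-2719) = (-81 - 114)*(-1/2719) = -195*(-1/2719) = 195/2719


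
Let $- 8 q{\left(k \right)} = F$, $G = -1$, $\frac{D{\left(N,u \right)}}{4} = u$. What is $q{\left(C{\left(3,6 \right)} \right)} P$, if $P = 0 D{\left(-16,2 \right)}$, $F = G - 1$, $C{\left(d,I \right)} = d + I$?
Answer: $0$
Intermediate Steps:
$D{\left(N,u \right)} = 4 u$
$C{\left(d,I \right)} = I + d$
$F = -2$ ($F = -1 - 1 = -2$)
$P = 0$ ($P = 0 \cdot 4 \cdot 2 = 0 \cdot 8 = 0$)
$q{\left(k \right)} = \frac{1}{4}$ ($q{\left(k \right)} = \left(- \frac{1}{8}\right) \left(-2\right) = \frac{1}{4}$)
$q{\left(C{\left(3,6 \right)} \right)} P = \frac{1}{4} \cdot 0 = 0$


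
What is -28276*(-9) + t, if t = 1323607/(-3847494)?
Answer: 979124339489/3847494 ≈ 2.5448e+5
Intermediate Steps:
t = -1323607/3847494 (t = 1323607*(-1/3847494) = -1323607/3847494 ≈ -0.34402)
-28276*(-9) + t = -28276*(-9) - 1323607/3847494 = 254484 - 1323607/3847494 = 979124339489/3847494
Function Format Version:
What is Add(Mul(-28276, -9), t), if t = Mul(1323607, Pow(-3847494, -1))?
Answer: Rational(979124339489, 3847494) ≈ 2.5448e+5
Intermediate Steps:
t = Rational(-1323607, 3847494) (t = Mul(1323607, Rational(-1, 3847494)) = Rational(-1323607, 3847494) ≈ -0.34402)
Add(Mul(-28276, -9), t) = Add(Mul(-28276, -9), Rational(-1323607, 3847494)) = Add(254484, Rational(-1323607, 3847494)) = Rational(979124339489, 3847494)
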